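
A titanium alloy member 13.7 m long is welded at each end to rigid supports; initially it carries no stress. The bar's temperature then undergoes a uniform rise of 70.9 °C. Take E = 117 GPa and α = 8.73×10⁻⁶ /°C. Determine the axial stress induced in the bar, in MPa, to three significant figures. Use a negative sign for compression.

-72.4 MPa

Free thermal expansion αLΔT = 8.73e-6 · 13700 · 70.9 = 8.48 mm.
The walls impose strain ε = −(8.48)/13700 = -6.1896e-04; σ = Eε = 117000 · -6.1896e-04 = -72.42 MPa.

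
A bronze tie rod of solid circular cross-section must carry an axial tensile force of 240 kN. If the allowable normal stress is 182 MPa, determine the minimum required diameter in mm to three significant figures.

Required area A ≥ P/σ_allow = 240000/182 = 1319 mm².
For a solid circular section, d ≥ √(4A/π) = 40.98 mm.

41.0 mm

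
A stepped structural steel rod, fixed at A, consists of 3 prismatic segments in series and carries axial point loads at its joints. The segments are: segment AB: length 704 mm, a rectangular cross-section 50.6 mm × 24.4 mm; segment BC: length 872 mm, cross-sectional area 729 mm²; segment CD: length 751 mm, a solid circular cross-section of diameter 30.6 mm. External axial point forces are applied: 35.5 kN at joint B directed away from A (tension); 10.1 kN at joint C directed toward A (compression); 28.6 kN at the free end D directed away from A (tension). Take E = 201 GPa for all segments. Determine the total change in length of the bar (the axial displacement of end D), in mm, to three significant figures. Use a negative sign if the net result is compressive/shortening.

0.409 mm

Internal axial forces (sectioning from the free end, tension +): N_CD = 28.6 kN, N_BC = 18.5 kN, N_AB = 54 kN.
A_AB = 1235 mm².
A_CD = 735.4 mm².
δ_AB = 54000·704/(1235·201000) = 0.1532 mm
δ_BC = 18500·872/(729·201000) = 0.1101 mm
δ_CD = 28600·751/(735.4·201000) = 0.1453 mm
δ = Σδ_i = 0.4086 mm.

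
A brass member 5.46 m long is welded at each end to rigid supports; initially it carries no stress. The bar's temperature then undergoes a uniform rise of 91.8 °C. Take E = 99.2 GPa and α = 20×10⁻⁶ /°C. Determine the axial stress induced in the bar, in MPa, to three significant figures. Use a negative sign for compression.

Free thermal expansion αLΔT = 20e-6 · 5460 · 91.8 = 10.02 mm.
The walls impose strain ε = −(10.02)/5460 = -1.8360e-03; σ = Eε = 99200 · -1.8360e-03 = -182.1 MPa.

-182 MPa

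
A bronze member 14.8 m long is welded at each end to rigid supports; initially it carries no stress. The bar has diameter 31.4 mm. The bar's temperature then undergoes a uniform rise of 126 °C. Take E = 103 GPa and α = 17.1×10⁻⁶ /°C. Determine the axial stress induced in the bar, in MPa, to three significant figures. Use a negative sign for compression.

-222 MPa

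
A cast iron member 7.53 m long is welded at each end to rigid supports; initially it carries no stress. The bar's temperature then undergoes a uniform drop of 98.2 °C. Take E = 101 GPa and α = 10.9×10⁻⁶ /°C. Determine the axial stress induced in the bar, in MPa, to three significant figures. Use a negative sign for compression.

Free thermal expansion αLΔT = 10.9e-6 · 7530 · -98.2 = -8.06 mm.
The walls impose strain ε = −(-8.06)/7530 = 1.0704e-03; σ = Eε = 101000 · 1.0704e-03 = 108.1 MPa.

108 MPa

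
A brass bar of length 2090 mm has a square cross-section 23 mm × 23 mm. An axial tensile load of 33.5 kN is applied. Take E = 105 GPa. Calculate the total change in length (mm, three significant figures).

1.26 mm

A = 529 mm².
δ_mech = NL/(AE) = 33500·2090/(529·105000) = 1.261 mm.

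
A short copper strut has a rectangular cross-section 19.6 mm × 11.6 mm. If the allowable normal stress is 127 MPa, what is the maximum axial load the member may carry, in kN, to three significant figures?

A = 227.4 mm².
P_max = σ_allow · A = 127 · 227.4 = 28870 N = 28.87 kN.

28.9 kN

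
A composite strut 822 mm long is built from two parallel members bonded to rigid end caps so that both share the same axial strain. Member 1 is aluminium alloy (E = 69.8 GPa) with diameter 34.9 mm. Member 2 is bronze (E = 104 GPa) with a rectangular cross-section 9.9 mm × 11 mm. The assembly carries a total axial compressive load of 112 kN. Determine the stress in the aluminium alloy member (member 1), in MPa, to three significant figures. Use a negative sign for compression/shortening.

-100 MPa

A_1 = 956.6 mm².
A_2 = 108.9 mm².
Equal strain + equilibrium ⇒ each member carries load in proportion to AE: A₁E₁ = 66770000 N, A₂E₂ = 11330000 N, ΣAE = 78100000 N.
σ₁ = P·E₁/ΣAE = -112000·69800/78100000 = -100.1 MPa.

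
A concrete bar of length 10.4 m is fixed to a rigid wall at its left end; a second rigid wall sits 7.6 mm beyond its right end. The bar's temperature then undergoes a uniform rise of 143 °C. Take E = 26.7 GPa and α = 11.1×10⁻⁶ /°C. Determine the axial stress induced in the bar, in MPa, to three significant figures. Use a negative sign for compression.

-22.9 MPa

Free thermal expansion αLΔT = 11.1e-6 · 10400 · 143 = 16.51 mm.
The walls engage after the gap closes; constrained expansion = 16.51 − 7.6 = 8.908 mm.
The walls impose strain ε = −(8.908)/10400 = -8.5653e-04; σ = Eε = 26700 · -8.5653e-04 = -22.87 MPa.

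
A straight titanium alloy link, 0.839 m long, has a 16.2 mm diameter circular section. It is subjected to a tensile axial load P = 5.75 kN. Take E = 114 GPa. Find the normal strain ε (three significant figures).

2.45e-04

A = 206.1 mm².
σ = N/A = 27.9 MPa; ε = σ/E = 27.9/114000 = 2.447e-04.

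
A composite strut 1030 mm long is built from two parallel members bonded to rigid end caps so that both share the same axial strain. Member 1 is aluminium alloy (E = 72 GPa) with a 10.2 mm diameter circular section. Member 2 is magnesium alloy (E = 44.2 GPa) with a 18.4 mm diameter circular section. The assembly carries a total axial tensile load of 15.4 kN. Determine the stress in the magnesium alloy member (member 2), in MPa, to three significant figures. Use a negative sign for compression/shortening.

38.6 MPa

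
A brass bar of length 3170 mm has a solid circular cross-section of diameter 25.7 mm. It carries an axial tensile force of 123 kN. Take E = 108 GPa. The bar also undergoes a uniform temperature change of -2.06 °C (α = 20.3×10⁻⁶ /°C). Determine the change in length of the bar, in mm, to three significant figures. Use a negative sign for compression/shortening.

A = 518.7 mm².
δ_mech = NL/(AE) = 123000·3170/(518.7·108000) = 6.96 mm.
δ_thermal = αLΔT = 20.3e-6·3170·-2.06 = -0.1326 mm.
δ = δ_mech + δ_thermal = 6.827 mm.

6.83 mm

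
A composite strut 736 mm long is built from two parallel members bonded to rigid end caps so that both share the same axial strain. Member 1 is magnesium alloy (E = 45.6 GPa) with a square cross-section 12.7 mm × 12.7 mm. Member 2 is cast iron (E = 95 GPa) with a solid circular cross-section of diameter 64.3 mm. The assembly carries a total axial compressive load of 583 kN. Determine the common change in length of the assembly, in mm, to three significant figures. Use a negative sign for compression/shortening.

-1.36 mm

A_1 = 161.3 mm².
A_2 = 3247 mm².
Equal strain + equilibrium ⇒ each member carries load in proportion to AE: A₁E₁ = 7355000 N, A₂E₂ = 308500000 N, ΣAE = 315800000 N.
δ = PL/ΣAE = -583000·736/315800000 = -1.359 mm.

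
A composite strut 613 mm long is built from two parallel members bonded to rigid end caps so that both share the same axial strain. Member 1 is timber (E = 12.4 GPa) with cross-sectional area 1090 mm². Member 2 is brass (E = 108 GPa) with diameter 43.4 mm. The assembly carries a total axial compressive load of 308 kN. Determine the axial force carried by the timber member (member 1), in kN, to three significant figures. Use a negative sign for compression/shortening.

-24.0 kN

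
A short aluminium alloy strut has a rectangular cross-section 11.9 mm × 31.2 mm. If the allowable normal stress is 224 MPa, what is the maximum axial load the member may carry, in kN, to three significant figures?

83.2 kN

A = 371.3 mm².
P_max = σ_allow · A = 224 · 371.3 = 83170 N = 83.17 kN.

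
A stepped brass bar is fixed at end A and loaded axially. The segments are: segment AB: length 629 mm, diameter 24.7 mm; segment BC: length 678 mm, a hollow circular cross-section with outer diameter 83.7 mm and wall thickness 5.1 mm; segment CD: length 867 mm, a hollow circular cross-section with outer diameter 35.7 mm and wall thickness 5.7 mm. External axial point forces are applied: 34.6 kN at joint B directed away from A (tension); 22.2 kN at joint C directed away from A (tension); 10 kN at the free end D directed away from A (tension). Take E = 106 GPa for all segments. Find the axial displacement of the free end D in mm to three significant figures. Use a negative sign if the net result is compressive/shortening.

Internal axial forces (sectioning from the free end, tension +): N_CD = 10 kN, N_BC = 32.2 kN, N_AB = 66.8 kN.
A_AB = 479.2 mm².
A_BC = 1259 mm².
A_CD = 537.2 mm².
δ_AB = 66800·629/(479.2·106000) = 0.8273 mm
δ_BC = 32200·678/(1259·106000) = 0.1635 mm
δ_CD = 10000·867/(537.2·106000) = 0.1523 mm
δ = Σδ_i = 1.143 mm.

1.14 mm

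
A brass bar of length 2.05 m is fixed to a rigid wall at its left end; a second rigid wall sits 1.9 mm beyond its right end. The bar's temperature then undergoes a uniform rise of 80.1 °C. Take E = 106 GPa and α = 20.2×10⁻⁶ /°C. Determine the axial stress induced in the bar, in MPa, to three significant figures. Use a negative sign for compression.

-73.3 MPa

Free thermal expansion αLΔT = 20.2e-6 · 2050 · 80.1 = 3.317 mm.
The walls engage after the gap closes; constrained expansion = 3.317 − 1.9 = 1.417 mm.
The walls impose strain ε = −(1.417)/2050 = -6.9119e-04; σ = Eε = 106000 · -6.9119e-04 = -73.27 MPa.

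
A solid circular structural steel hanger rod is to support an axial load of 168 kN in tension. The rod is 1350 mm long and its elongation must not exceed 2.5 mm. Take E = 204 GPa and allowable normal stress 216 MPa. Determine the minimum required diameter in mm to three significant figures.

31.5 mm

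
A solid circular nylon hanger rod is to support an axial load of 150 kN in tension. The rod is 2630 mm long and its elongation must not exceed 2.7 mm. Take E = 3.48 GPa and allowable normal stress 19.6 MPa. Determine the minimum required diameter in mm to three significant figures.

Required area A ≥ P/σ_allow = 150000/19.6 = 7653 mm².
For a solid circular section, d ≥ √(4A/π) = 98.71 mm.
Elongation limit: A ≥ PL/(Eδ_allow) = 150000·2630/(3480·2.7) = 41990 mm² ⇒ d ≥ 231.2 mm.
The elongation limit governs.

231 mm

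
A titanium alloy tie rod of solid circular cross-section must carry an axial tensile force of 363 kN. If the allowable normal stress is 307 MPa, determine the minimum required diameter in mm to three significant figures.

Required area A ≥ P/σ_allow = 363000/307 = 1182 mm².
For a solid circular section, d ≥ √(4A/π) = 38.8 mm.

38.8 mm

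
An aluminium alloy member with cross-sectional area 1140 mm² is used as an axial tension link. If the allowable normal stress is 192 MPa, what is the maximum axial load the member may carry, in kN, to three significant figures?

P_max = σ_allow · A = 192 · 1140 = 218900 N = 218.9 kN.

219 kN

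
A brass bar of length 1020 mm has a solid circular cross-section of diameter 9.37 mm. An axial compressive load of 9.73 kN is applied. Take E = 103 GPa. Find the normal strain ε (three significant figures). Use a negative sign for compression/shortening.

A = 68.96 mm².
σ = N/A = -141.1 MPa; ε = σ/E = -141.1/103000 = -1.370e-03.

-0.00137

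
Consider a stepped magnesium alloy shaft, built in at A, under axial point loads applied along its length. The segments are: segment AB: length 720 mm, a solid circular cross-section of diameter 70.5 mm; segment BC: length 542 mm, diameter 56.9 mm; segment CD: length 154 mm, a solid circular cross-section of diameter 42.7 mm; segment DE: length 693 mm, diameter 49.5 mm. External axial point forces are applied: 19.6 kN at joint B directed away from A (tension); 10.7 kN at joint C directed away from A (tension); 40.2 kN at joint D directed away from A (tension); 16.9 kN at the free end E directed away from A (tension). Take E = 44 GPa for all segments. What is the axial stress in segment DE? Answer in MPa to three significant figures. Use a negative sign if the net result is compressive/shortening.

8.78 MPa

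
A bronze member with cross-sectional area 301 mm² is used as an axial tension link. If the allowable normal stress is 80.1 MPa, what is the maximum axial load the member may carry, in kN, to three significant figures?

P_max = σ_allow · A = 80.1 · 301 = 24110 N = 24.11 kN.

24.1 kN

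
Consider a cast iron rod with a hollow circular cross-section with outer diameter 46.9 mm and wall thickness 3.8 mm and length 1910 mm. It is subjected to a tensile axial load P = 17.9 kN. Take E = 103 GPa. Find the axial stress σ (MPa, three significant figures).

34.8 MPa

A = 514.5 mm².
σ = N/A = 17900/514.5 = 34.79 MPa.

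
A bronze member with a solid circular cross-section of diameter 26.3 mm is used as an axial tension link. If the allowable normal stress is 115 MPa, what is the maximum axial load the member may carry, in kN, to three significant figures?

A = 543.3 mm².
P_max = σ_allow · A = 115 · 543.3 = 62470 N = 62.47 kN.

62.5 kN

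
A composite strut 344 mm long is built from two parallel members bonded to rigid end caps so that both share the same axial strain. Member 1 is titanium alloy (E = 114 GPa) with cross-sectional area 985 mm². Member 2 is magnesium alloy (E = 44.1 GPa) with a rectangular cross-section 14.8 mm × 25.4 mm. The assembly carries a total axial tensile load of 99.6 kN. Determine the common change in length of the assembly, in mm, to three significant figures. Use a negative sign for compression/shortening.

A_2 = 375.9 mm².
Equal strain + equilibrium ⇒ each member carries load in proportion to AE: A₁E₁ = 112300000 N, A₂E₂ = 16580000 N, ΣAE = 128900000 N.
δ = PL/ΣAE = 99600·344/128900000 = 0.2659 mm.

0.266 mm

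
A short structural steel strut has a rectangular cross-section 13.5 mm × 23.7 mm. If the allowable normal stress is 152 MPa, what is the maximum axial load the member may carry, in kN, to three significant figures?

48.6 kN

A = 319.9 mm².
P_max = σ_allow · A = 152 · 319.9 = 48630 N = 48.63 kN.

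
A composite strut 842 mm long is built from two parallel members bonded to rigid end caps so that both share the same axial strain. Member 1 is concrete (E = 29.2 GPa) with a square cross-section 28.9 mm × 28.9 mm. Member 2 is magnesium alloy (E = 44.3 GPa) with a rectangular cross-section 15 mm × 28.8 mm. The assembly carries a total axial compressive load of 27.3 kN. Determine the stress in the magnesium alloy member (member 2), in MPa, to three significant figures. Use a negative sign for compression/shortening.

A_1 = 835.2 mm².
A_2 = 432 mm².
Equal strain + equilibrium ⇒ each member carries load in proportion to AE: A₁E₁ = 24390000 N, A₂E₂ = 19140000 N, ΣAE = 43530000 N.
σ₂ = P·E₂/ΣAE = -27300·44300/43530000 = -27.79 MPa.

-27.8 MPa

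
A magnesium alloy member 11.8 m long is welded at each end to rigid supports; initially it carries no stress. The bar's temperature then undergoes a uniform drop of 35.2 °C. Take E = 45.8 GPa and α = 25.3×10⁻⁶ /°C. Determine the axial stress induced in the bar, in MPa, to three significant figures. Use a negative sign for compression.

40.8 MPa

Free thermal expansion αLΔT = 25.3e-6 · 11800 · -35.2 = -10.51 mm.
The walls impose strain ε = −(-10.51)/11800 = 8.9056e-04; σ = Eε = 45800 · 8.9056e-04 = 40.79 MPa.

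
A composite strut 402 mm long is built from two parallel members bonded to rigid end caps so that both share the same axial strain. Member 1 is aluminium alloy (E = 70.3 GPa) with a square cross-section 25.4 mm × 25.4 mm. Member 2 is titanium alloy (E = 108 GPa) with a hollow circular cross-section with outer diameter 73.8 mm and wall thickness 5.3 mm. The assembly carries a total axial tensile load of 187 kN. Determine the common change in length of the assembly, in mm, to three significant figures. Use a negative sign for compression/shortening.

0.446 mm

A_1 = 645.2 mm².
A_2 = 1141 mm².
Equal strain + equilibrium ⇒ each member carries load in proportion to AE: A₁E₁ = 45350000 N, A₂E₂ = 123200000 N, ΣAE = 168500000 N.
δ = PL/ΣAE = 187000·402/168500000 = 0.446 mm.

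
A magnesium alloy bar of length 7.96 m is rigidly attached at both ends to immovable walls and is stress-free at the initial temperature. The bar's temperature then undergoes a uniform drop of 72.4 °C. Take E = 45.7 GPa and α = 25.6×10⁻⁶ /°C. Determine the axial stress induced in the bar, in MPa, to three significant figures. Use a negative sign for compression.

84.7 MPa

Free thermal expansion αLΔT = 25.6e-6 · 7960 · -72.4 = -14.75 mm.
The walls impose strain ε = −(-14.75)/7960 = 1.8534e-03; σ = Eε = 45700 · 1.8534e-03 = 84.7 MPa.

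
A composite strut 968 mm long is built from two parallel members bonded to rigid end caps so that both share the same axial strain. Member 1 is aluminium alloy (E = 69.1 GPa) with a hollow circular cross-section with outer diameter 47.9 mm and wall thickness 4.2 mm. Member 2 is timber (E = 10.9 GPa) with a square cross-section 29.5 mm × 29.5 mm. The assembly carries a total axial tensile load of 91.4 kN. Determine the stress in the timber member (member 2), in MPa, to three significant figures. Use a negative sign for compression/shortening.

A_1 = 576.6 mm².
A_2 = 870.2 mm².
Equal strain + equilibrium ⇒ each member carries load in proportion to AE: A₁E₁ = 39840000 N, A₂E₂ = 9486000 N, ΣAE = 49330000 N.
σ₂ = P·E₂/ΣAE = 91400·10900/49330000 = 20.2 MPa.

20.2 MPa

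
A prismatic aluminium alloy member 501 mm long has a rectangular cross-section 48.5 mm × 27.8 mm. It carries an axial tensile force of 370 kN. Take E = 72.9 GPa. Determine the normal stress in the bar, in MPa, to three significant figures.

274 MPa

A = 1348 mm².
σ = N/A = 370000/1348 = 274.4 MPa.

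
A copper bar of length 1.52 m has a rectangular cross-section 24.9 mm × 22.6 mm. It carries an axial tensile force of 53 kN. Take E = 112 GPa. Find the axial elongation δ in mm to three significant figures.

A = 562.7 mm².
δ_mech = NL/(AE) = 53000·1520/(562.7·112000) = 1.278 mm.

1.28 mm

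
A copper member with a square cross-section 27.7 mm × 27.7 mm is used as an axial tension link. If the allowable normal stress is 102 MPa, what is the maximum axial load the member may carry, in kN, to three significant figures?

78.3 kN

A = 767.3 mm².
P_max = σ_allow · A = 102 · 767.3 = 78260 N = 78.26 kN.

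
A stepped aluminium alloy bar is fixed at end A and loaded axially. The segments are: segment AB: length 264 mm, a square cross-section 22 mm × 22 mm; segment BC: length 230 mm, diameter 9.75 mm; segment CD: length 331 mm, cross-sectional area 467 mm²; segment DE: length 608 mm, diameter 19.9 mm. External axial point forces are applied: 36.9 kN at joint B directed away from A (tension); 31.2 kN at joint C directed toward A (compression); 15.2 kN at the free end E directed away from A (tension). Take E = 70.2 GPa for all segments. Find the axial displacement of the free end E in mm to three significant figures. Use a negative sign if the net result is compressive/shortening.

0.0370 mm

Internal axial forces (sectioning from the free end, tension +): N_DE = 15.2 kN, N_CD = 15.2 kN, N_BC = -16 kN, N_AB = 20.9 kN.
A_AB = 484 mm².
A_BC = 74.66 mm².
A_DE = 311 mm².
δ_AB = 20900·264/(484·70200) = 0.1624 mm
δ_BC = -16000·230/(74.66·70200) = -0.7021 mm
δ_CD = 15200·331/(467·70200) = 0.1535 mm
δ_DE = 15200·608/(311·70200) = 0.4233 mm
δ = Σδ_i = 0.03701 mm.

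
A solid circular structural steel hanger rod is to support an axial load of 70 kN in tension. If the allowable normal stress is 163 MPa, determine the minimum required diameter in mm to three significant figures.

23.4 mm

Required area A ≥ P/σ_allow = 70000/163 = 429.4 mm².
For a solid circular section, d ≥ √(4A/π) = 23.38 mm.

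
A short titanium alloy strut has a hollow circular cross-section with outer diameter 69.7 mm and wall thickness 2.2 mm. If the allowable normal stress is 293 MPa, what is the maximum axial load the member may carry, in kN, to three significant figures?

137 kN

A = 466.5 mm².
P_max = σ_allow · A = 293 · 466.5 = 136700 N = 136.7 kN.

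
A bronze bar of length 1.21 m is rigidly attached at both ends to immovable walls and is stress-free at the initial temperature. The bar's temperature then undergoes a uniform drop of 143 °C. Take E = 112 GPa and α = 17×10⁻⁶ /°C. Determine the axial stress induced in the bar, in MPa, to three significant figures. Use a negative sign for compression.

Free thermal expansion αLΔT = 17e-6 · 1210 · -143 = -2.942 mm.
The walls impose strain ε = −(-2.942)/1210 = 2.4310e-03; σ = Eε = 112000 · 2.4310e-03 = 272.3 MPa.

272 MPa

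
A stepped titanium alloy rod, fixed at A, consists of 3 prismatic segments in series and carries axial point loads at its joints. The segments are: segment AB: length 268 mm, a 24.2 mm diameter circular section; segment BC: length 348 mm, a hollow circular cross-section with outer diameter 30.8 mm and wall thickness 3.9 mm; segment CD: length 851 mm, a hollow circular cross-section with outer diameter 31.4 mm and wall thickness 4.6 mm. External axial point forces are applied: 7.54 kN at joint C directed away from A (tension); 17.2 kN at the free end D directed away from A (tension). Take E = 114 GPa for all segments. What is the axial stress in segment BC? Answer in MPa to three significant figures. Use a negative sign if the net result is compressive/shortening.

Internal axial forces (sectioning from the free end, tension +): N_CD = 17.2 kN, N_BC = 24.74 kN, N_AB = 24.74 kN.
A_BC = 329.6 mm².
σ_BC = N_BC/A_BC = 24740/329.6 = 75.06 MPa.

75.1 MPa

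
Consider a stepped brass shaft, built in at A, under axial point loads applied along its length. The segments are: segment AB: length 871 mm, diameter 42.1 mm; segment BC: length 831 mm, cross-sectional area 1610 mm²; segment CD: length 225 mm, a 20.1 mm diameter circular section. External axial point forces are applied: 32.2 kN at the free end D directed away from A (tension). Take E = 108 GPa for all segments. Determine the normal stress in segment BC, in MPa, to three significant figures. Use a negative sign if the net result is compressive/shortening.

20.0 MPa

Internal axial forces (sectioning from the free end, tension +): N_CD = 32.2 kN, N_BC = 32.2 kN, N_AB = 32.2 kN.
σ_BC = N_BC/A_BC = 32200/1610 = 20 MPa.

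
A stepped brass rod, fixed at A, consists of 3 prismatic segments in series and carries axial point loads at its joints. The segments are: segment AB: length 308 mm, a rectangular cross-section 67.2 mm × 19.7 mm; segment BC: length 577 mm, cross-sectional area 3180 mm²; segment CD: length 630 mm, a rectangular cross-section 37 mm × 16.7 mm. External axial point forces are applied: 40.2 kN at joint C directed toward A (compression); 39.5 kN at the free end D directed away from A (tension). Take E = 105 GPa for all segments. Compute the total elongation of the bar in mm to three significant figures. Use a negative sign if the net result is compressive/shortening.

0.381 mm

Internal axial forces (sectioning from the free end, tension +): N_CD = 39.5 kN, N_BC = -0.7 kN, N_AB = -0.7 kN.
A_AB = 1324 mm².
A_CD = 617.9 mm².
δ_AB = -700·308/(1324·105000) = -0.001551 mm
δ_BC = -700·577/(3180·105000) = -0.00121 mm
δ_CD = 39500·630/(617.9·105000) = 0.3836 mm
δ = Σδ_i = 0.3808 mm.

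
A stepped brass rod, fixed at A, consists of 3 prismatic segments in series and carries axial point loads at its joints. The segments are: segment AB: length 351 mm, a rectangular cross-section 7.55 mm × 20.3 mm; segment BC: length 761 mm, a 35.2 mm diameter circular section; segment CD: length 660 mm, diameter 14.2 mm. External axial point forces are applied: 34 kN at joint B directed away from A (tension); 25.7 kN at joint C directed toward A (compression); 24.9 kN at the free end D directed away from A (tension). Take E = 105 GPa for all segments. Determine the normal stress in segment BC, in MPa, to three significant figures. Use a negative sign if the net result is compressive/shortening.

-0.822 MPa

Internal axial forces (sectioning from the free end, tension +): N_CD = 24.9 kN, N_BC = -0.8 kN, N_AB = 33.2 kN.
A_BC = 973.1 mm².
σ_BC = N_BC/A_BC = -800/973.1 = -0.8221 MPa.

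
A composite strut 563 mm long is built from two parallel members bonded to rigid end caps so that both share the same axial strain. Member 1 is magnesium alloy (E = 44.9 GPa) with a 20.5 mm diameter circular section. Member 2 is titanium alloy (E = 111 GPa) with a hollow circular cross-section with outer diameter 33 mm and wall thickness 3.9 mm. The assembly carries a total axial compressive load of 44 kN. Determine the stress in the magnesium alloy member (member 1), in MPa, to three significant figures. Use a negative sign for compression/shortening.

-36.3 MPa

A_1 = 330.1 mm².
A_2 = 356.5 mm².
Equal strain + equilibrium ⇒ each member carries load in proportion to AE: A₁E₁ = 14820000 N, A₂E₂ = 39580000 N, ΣAE = 54400000 N.
σ₁ = P·E₁/ΣAE = -44000·44900/54400000 = -36.32 MPa.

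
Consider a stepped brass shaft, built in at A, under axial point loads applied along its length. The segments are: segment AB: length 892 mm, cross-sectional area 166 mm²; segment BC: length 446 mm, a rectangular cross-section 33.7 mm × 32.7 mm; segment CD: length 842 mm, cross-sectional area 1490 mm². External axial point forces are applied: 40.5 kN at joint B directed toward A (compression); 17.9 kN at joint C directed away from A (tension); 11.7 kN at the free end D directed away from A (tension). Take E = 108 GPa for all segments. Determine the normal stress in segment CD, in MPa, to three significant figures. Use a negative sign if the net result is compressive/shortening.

7.85 MPa

Internal axial forces (sectioning from the free end, tension +): N_CD = 11.7 kN, N_BC = 29.6 kN, N_AB = -10.9 kN.
σ_CD = N_CD/A_CD = 11700/1490 = 7.852 MPa.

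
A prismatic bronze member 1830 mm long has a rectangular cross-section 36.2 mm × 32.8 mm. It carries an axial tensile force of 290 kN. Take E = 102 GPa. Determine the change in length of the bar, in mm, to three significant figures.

A = 1187 mm².
δ_mech = NL/(AE) = 290000·1830/(1187·102000) = 4.382 mm.

4.38 mm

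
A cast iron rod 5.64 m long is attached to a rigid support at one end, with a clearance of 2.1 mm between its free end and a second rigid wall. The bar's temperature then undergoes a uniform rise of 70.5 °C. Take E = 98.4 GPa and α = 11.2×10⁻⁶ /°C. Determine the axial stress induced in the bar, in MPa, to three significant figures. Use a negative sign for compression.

-41.1 MPa

Free thermal expansion αLΔT = 11.2e-6 · 5640 · 70.5 = 4.453 mm.
The walls engage after the gap closes; constrained expansion = 4.453 − 2.1 = 2.353 mm.
The walls impose strain ε = −(2.353)/5640 = -4.1726e-04; σ = Eε = 98400 · -4.1726e-04 = -41.06 MPa.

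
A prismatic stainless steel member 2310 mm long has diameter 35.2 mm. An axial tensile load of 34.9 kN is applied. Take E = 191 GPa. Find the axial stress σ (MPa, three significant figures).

A = 973.1 mm².
σ = N/A = 34900/973.1 = 35.86 MPa.

35.9 MPa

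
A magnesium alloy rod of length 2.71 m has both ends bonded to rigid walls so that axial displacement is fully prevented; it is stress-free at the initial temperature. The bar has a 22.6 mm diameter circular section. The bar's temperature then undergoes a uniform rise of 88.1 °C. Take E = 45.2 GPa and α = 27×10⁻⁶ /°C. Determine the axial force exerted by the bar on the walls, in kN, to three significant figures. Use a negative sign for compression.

-43.1 kN

Free thermal expansion αLΔT = 27e-6 · 2710 · 88.1 = 6.446 mm.
The walls impose strain ε = −(6.446)/2710 = -2.3787e-03; σ = Eε = 45200 · -2.3787e-03 = -107.5 MPa.
Wall reaction R = σ·A = -107.5·401.1 = -43130 N = -43.13 kN.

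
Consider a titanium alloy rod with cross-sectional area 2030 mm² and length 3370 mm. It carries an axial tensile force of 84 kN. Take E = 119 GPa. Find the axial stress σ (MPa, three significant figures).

41.4 MPa

σ = N/A = 84000/2030 = 41.38 MPa.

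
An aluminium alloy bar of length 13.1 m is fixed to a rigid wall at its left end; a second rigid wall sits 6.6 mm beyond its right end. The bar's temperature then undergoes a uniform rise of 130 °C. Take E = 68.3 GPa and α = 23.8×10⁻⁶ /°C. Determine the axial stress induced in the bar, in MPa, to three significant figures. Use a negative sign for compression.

-177 MPa

Free thermal expansion αLΔT = 23.8e-6 · 13100 · 130 = 40.53 mm.
The walls engage after the gap closes; constrained expansion = 40.53 − 6.6 = 33.93 mm.
The walls impose strain ε = −(33.93)/13100 = -2.5902e-03; σ = Eε = 68300 · -2.5902e-03 = -176.9 MPa.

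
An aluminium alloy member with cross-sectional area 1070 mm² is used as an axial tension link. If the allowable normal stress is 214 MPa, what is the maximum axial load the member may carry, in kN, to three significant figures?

P_max = σ_allow · A = 214 · 1070 = 229000 N = 229 kN.

229 kN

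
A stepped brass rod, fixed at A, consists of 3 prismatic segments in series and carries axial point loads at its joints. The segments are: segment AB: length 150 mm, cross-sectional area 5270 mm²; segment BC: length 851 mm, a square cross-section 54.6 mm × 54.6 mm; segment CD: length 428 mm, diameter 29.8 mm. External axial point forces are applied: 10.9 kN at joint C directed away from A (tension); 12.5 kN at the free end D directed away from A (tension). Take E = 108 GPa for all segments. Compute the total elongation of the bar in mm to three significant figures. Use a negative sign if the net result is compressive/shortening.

Internal axial forces (sectioning from the free end, tension +): N_CD = 12.5 kN, N_BC = 23.4 kN, N_AB = 23.4 kN.
A_BC = 2981 mm².
A_CD = 697.5 mm².
δ_AB = 23400·150/(5270·108000) = 0.006167 mm
δ_BC = 23400·851/(2981·108000) = 0.06185 mm
δ_CD = 12500·428/(697.5·108000) = 0.07102 mm
δ = Σδ_i = 0.139 mm.

0.139 mm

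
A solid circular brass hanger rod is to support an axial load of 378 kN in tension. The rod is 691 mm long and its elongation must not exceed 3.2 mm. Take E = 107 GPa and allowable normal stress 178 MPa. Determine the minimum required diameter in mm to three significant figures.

52.0 mm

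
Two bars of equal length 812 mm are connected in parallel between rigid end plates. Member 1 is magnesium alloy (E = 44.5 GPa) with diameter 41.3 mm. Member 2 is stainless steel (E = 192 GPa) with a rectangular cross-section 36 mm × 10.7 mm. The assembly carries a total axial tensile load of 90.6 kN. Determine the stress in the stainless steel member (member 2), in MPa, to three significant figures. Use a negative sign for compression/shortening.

A_1 = 1340 mm².
A_2 = 385.2 mm².
Equal strain + equilibrium ⇒ each member carries load in proportion to AE: A₁E₁ = 59610000 N, A₂E₂ = 73960000 N, ΣAE = 133600000 N.
σ₂ = P·E₂/ΣAE = 90600·192000/133600000 = 130.2 MPa.

130 MPa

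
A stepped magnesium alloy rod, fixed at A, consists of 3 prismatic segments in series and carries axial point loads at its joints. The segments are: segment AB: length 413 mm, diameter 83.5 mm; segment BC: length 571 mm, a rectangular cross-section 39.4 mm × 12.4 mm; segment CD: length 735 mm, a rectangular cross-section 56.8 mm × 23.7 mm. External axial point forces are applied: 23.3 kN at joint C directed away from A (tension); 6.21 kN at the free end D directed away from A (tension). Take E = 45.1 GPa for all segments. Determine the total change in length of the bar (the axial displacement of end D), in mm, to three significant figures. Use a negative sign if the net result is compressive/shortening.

0.889 mm

Internal axial forces (sectioning from the free end, tension +): N_CD = 6.21 kN, N_BC = 29.51 kN, N_AB = 29.51 kN.
A_AB = 5476 mm².
A_BC = 488.6 mm².
A_CD = 1346 mm².
δ_AB = 29510·413/(5476·45100) = 0.04935 mm
δ_BC = 29510·571/(488.6·45100) = 0.7647 mm
δ_CD = 6210·735/(1346·45100) = 0.07518 mm
δ = Σδ_i = 0.8893 mm.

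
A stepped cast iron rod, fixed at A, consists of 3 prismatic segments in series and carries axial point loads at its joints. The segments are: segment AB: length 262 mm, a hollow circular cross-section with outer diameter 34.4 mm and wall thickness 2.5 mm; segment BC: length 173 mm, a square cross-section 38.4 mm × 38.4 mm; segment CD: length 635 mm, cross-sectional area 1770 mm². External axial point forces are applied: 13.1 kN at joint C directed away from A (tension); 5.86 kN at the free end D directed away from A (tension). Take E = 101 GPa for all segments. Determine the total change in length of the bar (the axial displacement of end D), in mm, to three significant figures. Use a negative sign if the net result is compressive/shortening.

0.239 mm

Internal axial forces (sectioning from the free end, tension +): N_CD = 5.86 kN, N_BC = 18.96 kN, N_AB = 18.96 kN.
A_AB = 250.5 mm².
A_BC = 1475 mm².
δ_AB = 18960·262/(250.5·101000) = 0.1963 mm
δ_BC = 18960·173/(1475·101000) = 0.02202 mm
δ_CD = 5860·635/(1770·101000) = 0.02082 mm
δ = Σδ_i = 0.2391 mm.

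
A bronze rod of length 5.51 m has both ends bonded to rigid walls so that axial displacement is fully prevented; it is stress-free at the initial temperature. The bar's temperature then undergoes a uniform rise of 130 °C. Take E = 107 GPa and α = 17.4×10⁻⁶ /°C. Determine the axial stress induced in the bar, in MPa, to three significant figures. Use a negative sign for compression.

Free thermal expansion αLΔT = 17.4e-6 · 5510 · 130 = 12.46 mm.
The walls impose strain ε = −(12.46)/5510 = -2.2620e-03; σ = Eε = 107000 · -2.2620e-03 = -242 MPa.

-242 MPa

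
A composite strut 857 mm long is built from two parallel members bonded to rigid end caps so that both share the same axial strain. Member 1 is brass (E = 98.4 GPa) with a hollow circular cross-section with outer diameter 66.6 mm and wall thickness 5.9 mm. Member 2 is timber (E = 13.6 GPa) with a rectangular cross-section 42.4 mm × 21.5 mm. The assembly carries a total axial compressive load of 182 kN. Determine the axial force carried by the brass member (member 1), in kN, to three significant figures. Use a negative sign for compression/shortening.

-164 kN

A_1 = 1125 mm².
A_2 = 911.6 mm².
Equal strain + equilibrium ⇒ each member carries load in proportion to AE: A₁E₁ = 110700000 N, A₂E₂ = 12400000 N, ΣAE = 123100000 N.
F₁ = P·A₁E₁/ΣAE = -182000·110700000/123100000 = -163700 N.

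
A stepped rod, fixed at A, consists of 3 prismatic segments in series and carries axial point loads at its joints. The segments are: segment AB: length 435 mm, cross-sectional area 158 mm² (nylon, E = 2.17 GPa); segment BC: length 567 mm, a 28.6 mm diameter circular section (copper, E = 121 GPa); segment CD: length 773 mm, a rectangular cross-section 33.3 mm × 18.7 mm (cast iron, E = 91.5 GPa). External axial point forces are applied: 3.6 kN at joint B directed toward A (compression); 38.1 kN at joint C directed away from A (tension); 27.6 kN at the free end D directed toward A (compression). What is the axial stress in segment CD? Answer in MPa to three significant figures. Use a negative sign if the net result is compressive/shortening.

-44.3 MPa

Internal axial forces (sectioning from the free end, tension +): N_CD = -27.6 kN, N_BC = 10.5 kN, N_AB = 6.9 kN.
A_CD = 622.7 mm².
σ_CD = N_CD/A_CD = -27600/622.7 = -44.32 MPa.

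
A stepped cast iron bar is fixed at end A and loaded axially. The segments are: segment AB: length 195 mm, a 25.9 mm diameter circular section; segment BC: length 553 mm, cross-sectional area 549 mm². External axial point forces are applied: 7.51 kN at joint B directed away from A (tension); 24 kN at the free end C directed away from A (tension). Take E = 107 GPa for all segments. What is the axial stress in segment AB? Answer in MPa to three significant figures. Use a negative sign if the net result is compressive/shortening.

Internal axial forces (sectioning from the free end, tension +): N_BC = 24 kN, N_AB = 31.51 kN.
A_AB = 526.9 mm².
σ_AB = N_AB/A_AB = 31510/526.9 = 59.81 MPa.

59.8 MPa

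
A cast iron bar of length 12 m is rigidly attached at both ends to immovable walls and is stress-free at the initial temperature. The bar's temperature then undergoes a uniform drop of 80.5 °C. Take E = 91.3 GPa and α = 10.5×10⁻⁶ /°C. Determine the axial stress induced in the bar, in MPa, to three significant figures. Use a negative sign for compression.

77.2 MPa

Free thermal expansion αLΔT = 10.5e-6 · 12000 · -80.5 = -10.14 mm.
The walls impose strain ε = −(-10.14)/12000 = 8.4525e-04; σ = Eε = 91300 · 8.4525e-04 = 77.17 MPa.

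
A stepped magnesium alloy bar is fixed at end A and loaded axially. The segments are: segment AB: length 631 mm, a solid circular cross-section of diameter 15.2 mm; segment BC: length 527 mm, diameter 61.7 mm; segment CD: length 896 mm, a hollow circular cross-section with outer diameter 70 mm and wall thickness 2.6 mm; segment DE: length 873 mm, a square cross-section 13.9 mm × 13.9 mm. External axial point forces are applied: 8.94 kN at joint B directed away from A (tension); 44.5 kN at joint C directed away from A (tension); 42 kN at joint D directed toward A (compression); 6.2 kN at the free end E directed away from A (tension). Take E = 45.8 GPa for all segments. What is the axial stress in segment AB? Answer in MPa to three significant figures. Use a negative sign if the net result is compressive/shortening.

97.2 MPa

Internal axial forces (sectioning from the free end, tension +): N_DE = 6.2 kN, N_CD = -35.8 kN, N_BC = 8.7 kN, N_AB = 17.64 kN.
A_AB = 181.5 mm².
σ_AB = N_AB/A_AB = 17640/181.5 = 97.21 MPa.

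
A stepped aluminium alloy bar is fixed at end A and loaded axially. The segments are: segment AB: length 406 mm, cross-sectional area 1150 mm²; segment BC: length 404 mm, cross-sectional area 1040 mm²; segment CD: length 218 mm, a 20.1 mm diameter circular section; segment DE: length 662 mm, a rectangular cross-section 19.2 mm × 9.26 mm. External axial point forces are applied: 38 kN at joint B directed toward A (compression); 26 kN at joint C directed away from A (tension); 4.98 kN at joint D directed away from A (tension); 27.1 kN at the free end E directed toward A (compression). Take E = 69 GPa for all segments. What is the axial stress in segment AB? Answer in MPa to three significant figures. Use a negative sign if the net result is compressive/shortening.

-29.7 MPa

Internal axial forces (sectioning from the free end, tension +): N_DE = -27.1 kN, N_CD = -22.12 kN, N_BC = 3.88 kN, N_AB = -34.12 kN.
σ_AB = N_AB/A_AB = -34120/1150 = -29.67 MPa.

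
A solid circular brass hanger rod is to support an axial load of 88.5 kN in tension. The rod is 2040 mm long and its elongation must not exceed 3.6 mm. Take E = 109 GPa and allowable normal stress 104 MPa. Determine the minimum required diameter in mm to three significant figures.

Required area A ≥ P/σ_allow = 88500/104 = 851 mm².
For a solid circular section, d ≥ √(4A/π) = 32.92 mm.
Elongation limit: A ≥ PL/(Eδ_allow) = 88500·2040/(109000·3.6) = 460.1 mm² ⇒ d ≥ 24.2 mm.
The stress limit governs.

32.9 mm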